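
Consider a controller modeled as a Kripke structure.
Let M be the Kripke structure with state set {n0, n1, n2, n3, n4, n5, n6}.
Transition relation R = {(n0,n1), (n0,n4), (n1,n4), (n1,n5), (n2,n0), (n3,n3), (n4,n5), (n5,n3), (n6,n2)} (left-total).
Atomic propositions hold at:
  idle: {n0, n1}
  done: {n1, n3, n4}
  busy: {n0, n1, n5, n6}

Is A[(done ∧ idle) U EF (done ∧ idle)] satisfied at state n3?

No

Sat(done ∧ idle) = {n1}
EF (done ∧ idle): least fixpoint, start Z0 = {n1}, add states with some successor in Z. Z1 = {n0, n1}; Z2 = {n0, n1, n2}; Z3 = {n0, n1, n2, n6}; fixed.
Sat(EF (done ∧ idle)) = {n0, n1, n2, n6}
A[(done ∧ idle) U EF (done ∧ idle)]: least fixpoint, start Z0 = Sat(EF (done ∧ idle)) = {n0, n1, n2, n6}, add states in Sat(done ∧ idle) with every successor in Z. Already a fixed point.
Sat(A[(done ∧ idle) U EF (done ∧ idle)]) = {n0, n1, n2, n6}
n3 ∉ Sat(A[(done ∧ idle) U EF (done ∧ idle)]) = {n0, n1, n2, n6}, so the formula does not hold at n3.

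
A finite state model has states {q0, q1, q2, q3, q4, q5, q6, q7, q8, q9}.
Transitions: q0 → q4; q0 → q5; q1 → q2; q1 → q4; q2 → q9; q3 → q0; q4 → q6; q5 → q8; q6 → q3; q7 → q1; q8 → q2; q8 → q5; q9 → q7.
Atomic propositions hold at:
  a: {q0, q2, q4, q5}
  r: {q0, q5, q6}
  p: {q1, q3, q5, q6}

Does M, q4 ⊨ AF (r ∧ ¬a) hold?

Sat(¬a) = {q1, q3, q6, q7, q8, q9}
Sat(r ∧ ¬a) = {q6}
AF (r ∧ ¬a): least fixpoint, start Z0 = {q6}, add states with every successor in Z. Z1 = {q4, q6}; fixed.
Sat(AF (r ∧ ¬a)) = {q4, q6}
q4 ∈ Sat(AF (r ∧ ¬a)) = {q4, q6}, so the formula holds at q4.

Yes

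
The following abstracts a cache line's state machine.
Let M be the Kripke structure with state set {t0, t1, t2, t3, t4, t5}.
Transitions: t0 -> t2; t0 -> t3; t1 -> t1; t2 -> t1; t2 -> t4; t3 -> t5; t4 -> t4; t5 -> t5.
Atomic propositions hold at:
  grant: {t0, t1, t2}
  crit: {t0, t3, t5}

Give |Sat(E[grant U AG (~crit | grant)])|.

Sat(~crit) = {t1, t2, t4}
Sat(~crit | grant) = {t0, t1, t2, t4}
AG (~crit | grant): greatest fixpoint, start Z0 = {t0, t1, t2, t4}, keep only states in Sat with every successor in Z. Z1 = {t1, t2, t4}; fixed.
Sat(AG (~crit | grant)) = {t1, t2, t4}
E[grant U AG (~crit | grant)]: least fixpoint, start Z0 = Sat(AG (~crit | grant)) = {t1, t2, t4}, add states in Sat(grant) with some successor in Z. Z1 = {t0, t1, t2, t4}; fixed.
Sat(E[grant U AG (~crit | grant)]) = {t0, t1, t2, t4}
|Sat(E[grant U AG (~crit | grant)])| = |{t0, t1, t2, t4}| = 4.

4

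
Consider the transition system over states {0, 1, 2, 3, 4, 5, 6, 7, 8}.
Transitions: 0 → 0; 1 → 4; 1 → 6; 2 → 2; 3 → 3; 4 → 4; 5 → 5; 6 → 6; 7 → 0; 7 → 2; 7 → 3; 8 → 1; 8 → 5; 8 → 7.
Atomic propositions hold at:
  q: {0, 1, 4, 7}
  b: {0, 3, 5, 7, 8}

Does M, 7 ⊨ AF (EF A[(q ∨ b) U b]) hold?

Sat(q ∨ b) = {0, 1, 3, 4, 5, 7, 8}
A[(q ∨ b) U b]: least fixpoint, start Z0 = Sat(b) = {0, 3, 5, 7, 8}, add states in Sat(q ∨ b) with every successor in Z. Already a fixed point.
Sat(A[(q ∨ b) U b]) = {0, 3, 5, 7, 8}
EF A[(q ∨ b) U b]: least fixpoint, start Z0 = {0, 3, 5, 7, 8}, add states with some successor in Z. Already a fixed point.
Sat(EF A[(q ∨ b) U b]) = {0, 3, 5, 7, 8}
AF (EF A[(q ∨ b) U b]): least fixpoint, start Z0 = {0, 3, 5, 7, 8}, add states with every successor in Z. Already a fixed point.
Sat(AF (EF A[(q ∨ b) U b])) = {0, 3, 5, 7, 8}
7 ∈ Sat(AF (EF A[(q ∨ b) U b])) = {0, 3, 5, 7, 8}, so the formula holds at 7.

Yes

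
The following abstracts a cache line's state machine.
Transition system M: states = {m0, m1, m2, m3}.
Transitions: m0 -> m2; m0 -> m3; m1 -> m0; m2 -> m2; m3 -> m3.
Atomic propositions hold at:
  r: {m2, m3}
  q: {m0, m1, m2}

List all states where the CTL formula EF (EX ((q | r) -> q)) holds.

{m0, m1, m2}

Sat(q | r) = {m0, m1, m2, m3}
Sat((q | r) -> q) = {m0, m1, m2}
Sat(EX ((q | r) -> q)) = {s : some successor in {m0, m1, m2}} = {m0, m1, m2}
EF (EX ((q | r) -> q)): least fixpoint, start Z0 = {m0, m1, m2}, add states with some successor in Z. Already a fixed point.
Sat(EF (EX ((q | r) -> q))) = {m0, m1, m2}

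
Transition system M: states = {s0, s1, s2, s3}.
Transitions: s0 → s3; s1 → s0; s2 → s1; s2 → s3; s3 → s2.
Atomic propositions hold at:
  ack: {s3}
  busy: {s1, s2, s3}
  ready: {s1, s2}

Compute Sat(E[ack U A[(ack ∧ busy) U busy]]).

Sat(ack ∧ busy) = {s3}
A[(ack ∧ busy) U busy]: least fixpoint, start Z0 = Sat(busy) = {s1, s2, s3}, add states in Sat(ack ∧ busy) with every successor in Z. Already a fixed point.
Sat(A[(ack ∧ busy) U busy]) = {s1, s2, s3}
E[ack U A[(ack ∧ busy) U busy]]: least fixpoint, start Z0 = Sat(A[(ack ∧ busy) U busy]) = {s1, s2, s3}, add states in Sat(ack) with some successor in Z. Already a fixed point.
Sat(E[ack U A[(ack ∧ busy) U busy]]) = {s1, s2, s3}

{s1, s2, s3}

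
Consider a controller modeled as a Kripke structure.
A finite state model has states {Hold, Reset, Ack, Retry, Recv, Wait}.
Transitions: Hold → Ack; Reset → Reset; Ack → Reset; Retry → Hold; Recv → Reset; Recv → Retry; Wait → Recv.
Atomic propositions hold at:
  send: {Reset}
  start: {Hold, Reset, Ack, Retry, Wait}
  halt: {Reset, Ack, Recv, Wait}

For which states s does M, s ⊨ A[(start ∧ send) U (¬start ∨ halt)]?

{Reset, Ack, Recv, Wait}

Sat(start ∧ send) = {Reset}
Sat(¬start) = {Recv}
Sat(¬start ∨ halt) = {Reset, Ack, Recv, Wait}
A[(start ∧ send) U (¬start ∨ halt)]: least fixpoint, start Z0 = Sat((¬start ∨ halt)) = {Reset, Ack, Recv, Wait}, add states in Sat(start ∧ send) with every successor in Z. Already a fixed point.
Sat(A[(start ∧ send) U (¬start ∨ halt)]) = {Reset, Ack, Recv, Wait}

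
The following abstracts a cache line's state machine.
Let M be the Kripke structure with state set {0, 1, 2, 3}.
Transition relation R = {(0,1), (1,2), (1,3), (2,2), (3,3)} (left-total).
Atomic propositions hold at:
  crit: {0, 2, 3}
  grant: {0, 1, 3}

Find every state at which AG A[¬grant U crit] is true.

{2, 3}

Sat(¬grant) = {2}
A[¬grant U crit]: least fixpoint, start Z0 = Sat(crit) = {0, 2, 3}, add states in Sat(¬grant) with every successor in Z. Already a fixed point.
Sat(A[¬grant U crit]) = {0, 2, 3}
AG A[¬grant U crit]: greatest fixpoint, start Z0 = {0, 2, 3}, keep only states in Sat with every successor in Z. Z1 = {2, 3}; fixed.
Sat(AG A[¬grant U crit]) = {2, 3}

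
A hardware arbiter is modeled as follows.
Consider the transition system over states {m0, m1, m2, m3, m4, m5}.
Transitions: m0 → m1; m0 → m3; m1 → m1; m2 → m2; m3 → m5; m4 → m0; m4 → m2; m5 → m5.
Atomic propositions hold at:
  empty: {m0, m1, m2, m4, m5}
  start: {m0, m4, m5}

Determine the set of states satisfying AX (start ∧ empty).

{m3, m5}

Sat(start ∧ empty) = {m0, m4, m5}
Sat(AX (start ∧ empty)) = {s : every successor in {m0, m4, m5}} = {m3, m5}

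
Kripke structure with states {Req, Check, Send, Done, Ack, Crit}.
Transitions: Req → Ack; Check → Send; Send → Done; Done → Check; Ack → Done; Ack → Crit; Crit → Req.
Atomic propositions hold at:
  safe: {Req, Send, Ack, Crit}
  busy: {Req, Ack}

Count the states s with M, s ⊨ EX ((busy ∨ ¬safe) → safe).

4

Sat(¬safe) = {Check, Done}
Sat(busy ∨ ¬safe) = {Req, Check, Done, Ack}
Sat((busy ∨ ¬safe) → safe) = {Req, Send, Ack, Crit}
Sat(EX ((busy ∨ ¬safe) → safe)) = {s : some successor in {Req, Send, Ack, Crit}} = {Req, Check, Ack, Crit}
|Sat(EX ((busy ∨ ¬safe) → safe))| = |{Req, Check, Ack, Crit}| = 4.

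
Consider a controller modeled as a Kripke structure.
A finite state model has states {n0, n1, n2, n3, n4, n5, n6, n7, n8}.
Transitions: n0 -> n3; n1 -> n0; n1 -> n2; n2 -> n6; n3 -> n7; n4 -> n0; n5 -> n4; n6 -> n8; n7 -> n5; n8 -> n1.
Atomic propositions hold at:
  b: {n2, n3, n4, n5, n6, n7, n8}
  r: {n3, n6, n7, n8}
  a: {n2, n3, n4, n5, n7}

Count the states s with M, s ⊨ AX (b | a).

6

Sat(b | a) = {n2, n3, n4, n5, n6, n7, n8}
Sat(AX (b | a)) = {s : every successor in {n2, n3, n4, n5, n6, n7, n8}} = {n0, n2, n3, n5, n6, n7}
|Sat(AX (b | a))| = |{n0, n2, n3, n5, n6, n7}| = 6.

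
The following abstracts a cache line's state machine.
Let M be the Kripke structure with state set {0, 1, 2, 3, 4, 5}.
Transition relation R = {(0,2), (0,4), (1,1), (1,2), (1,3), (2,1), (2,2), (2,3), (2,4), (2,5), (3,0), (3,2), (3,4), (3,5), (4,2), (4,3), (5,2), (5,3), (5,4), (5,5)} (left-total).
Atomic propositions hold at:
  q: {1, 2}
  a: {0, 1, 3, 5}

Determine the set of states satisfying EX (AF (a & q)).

{1, 2}

Sat(a & q) = {1}
AF (a & q): least fixpoint, start Z0 = {1}, add states with every successor in Z. Already a fixed point.
Sat(AF (a & q)) = {1}
Sat(EX (AF (a & q))) = {s : some successor in {1}} = {1, 2}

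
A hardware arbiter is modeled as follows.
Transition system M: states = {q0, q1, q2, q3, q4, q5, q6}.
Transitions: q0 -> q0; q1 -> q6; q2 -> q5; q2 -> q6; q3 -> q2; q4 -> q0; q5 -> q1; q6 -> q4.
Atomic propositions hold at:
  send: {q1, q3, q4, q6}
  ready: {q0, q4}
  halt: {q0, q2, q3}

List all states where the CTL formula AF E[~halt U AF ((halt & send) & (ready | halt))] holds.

{q3}

Sat(~halt) = {q1, q4, q5, q6}
Sat(halt & send) = {q3}
Sat(ready | halt) = {q0, q2, q3, q4}
Sat((halt & send) & (ready | halt)) = {q3}
AF ((halt & send) & (ready | halt)): least fixpoint, start Z0 = {q3}, add states with every successor in Z. Already a fixed point.
Sat(AF ((halt & send) & (ready | halt))) = {q3}
E[~halt U AF ((halt & send) & (ready | halt))]: least fixpoint, start Z0 = Sat(AF ((halt & send) & (ready | halt))) = {q3}, add states in Sat(~halt) with some successor in Z. Already a fixed point.
Sat(E[~halt U AF ((halt & send) & (ready | halt))]) = {q3}
AF E[~halt U AF ((halt & send) & (ready | halt))]: least fixpoint, start Z0 = {q3}, add states with every successor in Z. Already a fixed point.
Sat(AF E[~halt U AF ((halt & send) & (ready | halt))]) = {q3}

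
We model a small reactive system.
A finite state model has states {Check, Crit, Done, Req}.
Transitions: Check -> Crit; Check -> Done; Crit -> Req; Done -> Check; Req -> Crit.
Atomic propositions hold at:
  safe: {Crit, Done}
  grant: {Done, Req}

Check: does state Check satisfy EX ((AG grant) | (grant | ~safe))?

Yes

AG grant: greatest fixpoint, start Z0 = {Done, Req}, keep only states in Sat with every successor in Z. Z1 = ∅; fixed.
Sat(AG grant) = ∅
Sat(~safe) = {Check, Req}
Sat(grant | ~safe) = {Check, Done, Req}
Sat((AG grant) | (grant | ~safe)) = {Check, Done, Req}
Sat(EX ((AG grant) | (grant | ~safe))) = {s : some successor in {Check, Done, Req}} = {Check, Crit, Done}
Check ∈ Sat(EX ((AG grant) | (grant | ~safe))) = {Check, Crit, Done}, so the formula holds at Check.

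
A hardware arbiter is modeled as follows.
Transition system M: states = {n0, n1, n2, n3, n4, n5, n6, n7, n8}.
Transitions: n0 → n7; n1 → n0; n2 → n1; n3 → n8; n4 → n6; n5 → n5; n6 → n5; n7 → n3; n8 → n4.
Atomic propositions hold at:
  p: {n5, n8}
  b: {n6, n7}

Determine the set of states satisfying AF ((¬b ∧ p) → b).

{n0, n1, n2, n3, n4, n6, n7, n8}

Sat(¬b) = {n0, n1, n2, n3, n4, n5, n8}
Sat(¬b ∧ p) = {n5, n8}
Sat((¬b ∧ p) → b) = {n0, n1, n2, n3, n4, n6, n7}
AF ((¬b ∧ p) → b): least fixpoint, start Z0 = {n0, n1, n2, n3, n4, n6, n7}, add states with every successor in Z. Z1 = {n0, n1, n2, n3, n4, n6, n7, n8}; fixed.
Sat(AF ((¬b ∧ p) → b)) = {n0, n1, n2, n3, n4, n6, n7, n8}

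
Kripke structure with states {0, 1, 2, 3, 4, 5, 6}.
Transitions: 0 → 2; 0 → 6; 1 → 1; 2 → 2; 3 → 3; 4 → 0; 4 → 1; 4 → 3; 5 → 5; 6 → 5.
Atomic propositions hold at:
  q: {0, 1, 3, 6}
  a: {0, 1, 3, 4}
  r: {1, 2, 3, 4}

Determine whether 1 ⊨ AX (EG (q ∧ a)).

Sat(q ∧ a) = {0, 1, 3}
EG (q ∧ a): greatest fixpoint, start Z0 = {0, 1, 3}, keep only states in Sat with some successor in Z. Z1 = {1, 3}; fixed.
Sat(EG (q ∧ a)) = {1, 3}
Sat(AX (EG (q ∧ a))) = {s : every successor in {1, 3}} = {1, 3}
1 ∈ Sat(AX (EG (q ∧ a))) = {1, 3}, so the formula holds at 1.

Yes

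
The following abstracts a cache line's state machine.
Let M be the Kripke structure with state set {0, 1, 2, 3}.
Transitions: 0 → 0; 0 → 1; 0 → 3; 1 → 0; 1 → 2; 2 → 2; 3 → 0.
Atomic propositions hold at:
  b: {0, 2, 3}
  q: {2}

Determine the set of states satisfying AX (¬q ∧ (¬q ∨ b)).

Sat(¬q) = {0, 1, 3}
Sat(¬q ∨ b) = {0, 1, 2, 3}
Sat(¬q ∧ (¬q ∨ b)) = {0, 1, 3}
Sat(AX (¬q ∧ (¬q ∨ b))) = {s : every successor in {0, 1, 3}} = {0, 3}

{0, 3}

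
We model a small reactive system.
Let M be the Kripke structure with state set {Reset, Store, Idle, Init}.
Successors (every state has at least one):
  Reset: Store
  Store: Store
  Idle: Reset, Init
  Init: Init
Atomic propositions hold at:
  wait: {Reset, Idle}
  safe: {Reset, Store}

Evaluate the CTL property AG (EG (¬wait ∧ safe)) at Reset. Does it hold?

Sat(¬wait) = {Store, Init}
Sat(¬wait ∧ safe) = {Store}
EG (¬wait ∧ safe): greatest fixpoint, start Z0 = {Store}, keep only states in Sat with some successor in Z. Already a fixed point.
Sat(EG (¬wait ∧ safe)) = {Store}
AG (EG (¬wait ∧ safe)): greatest fixpoint, start Z0 = {Store}, keep only states in Sat with every successor in Z. Already a fixed point.
Sat(AG (EG (¬wait ∧ safe))) = {Store}
Reset ∉ Sat(AG (EG (¬wait ∧ safe))) = {Store}, so the formula does not hold at Reset.

No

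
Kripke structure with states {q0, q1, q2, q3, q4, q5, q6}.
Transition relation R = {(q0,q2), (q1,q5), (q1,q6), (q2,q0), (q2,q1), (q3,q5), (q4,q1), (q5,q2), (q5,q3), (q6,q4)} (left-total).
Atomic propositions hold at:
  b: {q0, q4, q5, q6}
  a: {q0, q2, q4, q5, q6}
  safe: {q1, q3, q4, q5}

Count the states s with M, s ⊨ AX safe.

3

Sat(AX safe) = {s : every successor in {q1, q3, q4, q5}} = {q3, q4, q6}
|Sat(AX safe)| = |{q3, q4, q6}| = 3.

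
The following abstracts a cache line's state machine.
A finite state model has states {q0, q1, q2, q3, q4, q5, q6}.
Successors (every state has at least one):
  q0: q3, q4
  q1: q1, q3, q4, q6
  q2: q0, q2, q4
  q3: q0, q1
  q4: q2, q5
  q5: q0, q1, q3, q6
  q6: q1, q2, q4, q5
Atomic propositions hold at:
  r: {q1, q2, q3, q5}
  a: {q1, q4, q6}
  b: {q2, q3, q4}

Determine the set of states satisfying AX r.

{q4}

Sat(AX r) = {s : every successor in {q1, q2, q3, q5}} = {q4}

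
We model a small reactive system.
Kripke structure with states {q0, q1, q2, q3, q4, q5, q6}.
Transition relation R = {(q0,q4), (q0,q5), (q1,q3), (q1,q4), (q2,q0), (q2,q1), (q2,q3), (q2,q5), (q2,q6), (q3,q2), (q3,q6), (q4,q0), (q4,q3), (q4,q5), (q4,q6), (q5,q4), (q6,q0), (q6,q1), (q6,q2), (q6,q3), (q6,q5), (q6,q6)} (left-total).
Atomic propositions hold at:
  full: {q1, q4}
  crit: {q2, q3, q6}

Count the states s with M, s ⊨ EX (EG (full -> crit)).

Sat(full -> crit) = {q0, q2, q3, q5, q6}
EG (full -> crit): greatest fixpoint, start Z0 = {q0, q2, q3, q5, q6}, keep only states in Sat with some successor in Z. Z1 = {q0, q2, q3, q6}; Z2 = {q2, q3, q6}; fixed.
Sat(EG (full -> crit)) = {q2, q3, q6}
Sat(EX (EG (full -> crit))) = {s : some successor in {q2, q3, q6}} = {q1, q2, q3, q4, q6}
|Sat(EX (EG (full -> crit)))| = |{q1, q2, q3, q4, q6}| = 5.

5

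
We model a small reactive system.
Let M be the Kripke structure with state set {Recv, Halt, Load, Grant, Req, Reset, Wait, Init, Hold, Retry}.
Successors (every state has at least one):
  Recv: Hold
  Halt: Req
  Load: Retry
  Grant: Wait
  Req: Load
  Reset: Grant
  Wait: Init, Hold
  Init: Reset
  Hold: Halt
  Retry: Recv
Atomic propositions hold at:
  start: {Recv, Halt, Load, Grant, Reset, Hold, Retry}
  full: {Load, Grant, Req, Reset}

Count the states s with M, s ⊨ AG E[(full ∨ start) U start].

6

Sat(full ∨ start) = {Recv, Halt, Load, Grant, Req, Reset, Hold, Retry}
E[(full ∨ start) U start]: least fixpoint, start Z0 = Sat(start) = {Recv, Halt, Load, Grant, Reset, Hold, Retry}, add states in Sat(full ∨ start) with some successor in Z. Z1 = {Recv, Halt, Load, Grant, Req, Reset, Hold, Retry}; fixed.
Sat(E[(full ∨ start) U start]) = {Recv, Halt, Load, Grant, Req, Reset, Hold, Retry}
AG E[(full ∨ start) U start]: greatest fixpoint, start Z0 = {Recv, Halt, Load, Grant, Req, Reset, Hold, Retry}, keep only states in Sat with every successor in Z. Z1 = {Recv, Halt, Load, Req, Reset, Hold, Retry}; Z2 = {Recv, Halt, Load, Req, Hold, Retry}; fixed.
Sat(AG E[(full ∨ start) U start]) = {Recv, Halt, Load, Req, Hold, Retry}
|Sat(AG E[(full ∨ start) U start])| = |{Recv, Halt, Load, Req, Hold, Retry}| = 6.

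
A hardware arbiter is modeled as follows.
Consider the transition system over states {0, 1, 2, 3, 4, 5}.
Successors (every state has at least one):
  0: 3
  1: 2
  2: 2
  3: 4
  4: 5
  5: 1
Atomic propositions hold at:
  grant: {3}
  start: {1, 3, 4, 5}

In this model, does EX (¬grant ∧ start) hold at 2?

No

Sat(¬grant) = {0, 1, 2, 4, 5}
Sat(¬grant ∧ start) = {1, 4, 5}
Sat(EX (¬grant ∧ start)) = {s : some successor in {1, 4, 5}} = {3, 4, 5}
2 ∉ Sat(EX (¬grant ∧ start)) = {3, 4, 5}, so the formula does not hold at 2.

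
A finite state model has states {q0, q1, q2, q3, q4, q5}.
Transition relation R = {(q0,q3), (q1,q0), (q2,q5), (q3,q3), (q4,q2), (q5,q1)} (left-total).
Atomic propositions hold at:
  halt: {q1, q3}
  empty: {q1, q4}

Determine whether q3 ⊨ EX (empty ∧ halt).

No

Sat(empty ∧ halt) = {q1}
Sat(EX (empty ∧ halt)) = {s : some successor in {q1}} = {q5}
q3 ∉ Sat(EX (empty ∧ halt)) = {q5}, so the formula does not hold at q3.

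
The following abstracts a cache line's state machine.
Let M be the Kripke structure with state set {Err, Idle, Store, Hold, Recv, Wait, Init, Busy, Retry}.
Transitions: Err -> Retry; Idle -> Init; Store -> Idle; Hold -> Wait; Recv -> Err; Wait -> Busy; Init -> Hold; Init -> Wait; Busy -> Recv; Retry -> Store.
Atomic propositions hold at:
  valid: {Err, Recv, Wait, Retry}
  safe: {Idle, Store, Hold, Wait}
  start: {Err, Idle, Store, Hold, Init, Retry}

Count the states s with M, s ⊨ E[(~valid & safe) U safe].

Sat(~valid) = {Idle, Store, Hold, Init, Busy}
Sat(~valid & safe) = {Idle, Store, Hold}
E[(~valid & safe) U safe]: least fixpoint, start Z0 = Sat(safe) = {Idle, Store, Hold, Wait}, add states in Sat(~valid & safe) with some successor in Z. Already a fixed point.
Sat(E[(~valid & safe) U safe]) = {Idle, Store, Hold, Wait}
|Sat(E[(~valid & safe) U safe])| = |{Idle, Store, Hold, Wait}| = 4.

4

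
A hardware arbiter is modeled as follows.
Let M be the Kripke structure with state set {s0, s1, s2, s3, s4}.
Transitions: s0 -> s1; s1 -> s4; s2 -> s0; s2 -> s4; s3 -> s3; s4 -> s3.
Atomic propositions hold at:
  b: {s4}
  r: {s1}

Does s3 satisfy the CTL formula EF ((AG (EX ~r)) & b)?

Sat(~r) = {s0, s2, s3, s4}
Sat(EX ~r) = {s : some successor in {s0, s2, s3, s4}} = {s1, s2, s3, s4}
AG (EX ~r): greatest fixpoint, start Z0 = {s1, s2, s3, s4}, keep only states in Sat with every successor in Z. Z1 = {s1, s3, s4}; fixed.
Sat(AG (EX ~r)) = {s1, s3, s4}
Sat((AG (EX ~r)) & b) = {s4}
EF ((AG (EX ~r)) & b): least fixpoint, start Z0 = {s4}, add states with some successor in Z. Z1 = {s1, s2, s4}; Z2 = {s0, s1, s2, s4}; fixed.
Sat(EF ((AG (EX ~r)) & b)) = {s0, s1, s2, s4}
s3 ∉ Sat(EF ((AG (EX ~r)) & b)) = {s0, s1, s2, s4}, so the formula does not hold at s3.

No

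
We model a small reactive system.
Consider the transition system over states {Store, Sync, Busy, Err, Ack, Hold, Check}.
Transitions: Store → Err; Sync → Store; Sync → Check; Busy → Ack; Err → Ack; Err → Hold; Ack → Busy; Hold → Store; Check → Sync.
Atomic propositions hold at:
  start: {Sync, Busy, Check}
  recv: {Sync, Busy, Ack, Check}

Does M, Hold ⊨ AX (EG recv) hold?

No

EG recv: greatest fixpoint, start Z0 = {Sync, Busy, Ack, Check}, keep only states in Sat with some successor in Z. Already a fixed point.
Sat(EG recv) = {Sync, Busy, Ack, Check}
Sat(AX (EG recv)) = {s : every successor in {Sync, Busy, Ack, Check}} = {Busy, Ack, Check}
Hold ∉ Sat(AX (EG recv)) = {Busy, Ack, Check}, so the formula does not hold at Hold.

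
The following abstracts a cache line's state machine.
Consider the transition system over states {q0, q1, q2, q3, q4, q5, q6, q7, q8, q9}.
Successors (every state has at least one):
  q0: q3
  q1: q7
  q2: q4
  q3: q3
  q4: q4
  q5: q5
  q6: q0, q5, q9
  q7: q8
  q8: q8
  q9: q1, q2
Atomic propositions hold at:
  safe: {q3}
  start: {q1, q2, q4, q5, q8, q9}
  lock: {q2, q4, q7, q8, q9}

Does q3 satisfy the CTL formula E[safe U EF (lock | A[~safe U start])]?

No

Sat(~safe) = {q0, q1, q2, q4, q5, q6, q7, q8, q9}
A[~safe U start]: least fixpoint, start Z0 = Sat(start) = {q1, q2, q4, q5, q8, q9}, add states in Sat(~safe) with every successor in Z. Z1 = {q1, q2, q4, q5, q7, q8, q9}; fixed.
Sat(A[~safe U start]) = {q1, q2, q4, q5, q7, q8, q9}
Sat(lock | A[~safe U start]) = {q1, q2, q4, q5, q7, q8, q9}
EF (lock | A[~safe U start]): least fixpoint, start Z0 = {q1, q2, q4, q5, q7, q8, q9}, add states with some successor in Z. Z1 = {q1, q2, q4, q5, q6, q7, q8, q9}; fixed.
Sat(EF (lock | A[~safe U start])) = {q1, q2, q4, q5, q6, q7, q8, q9}
E[safe U EF (lock | A[~safe U start])]: least fixpoint, start Z0 = Sat(EF (lock | A[~safe U start])) = {q1, q2, q4, q5, q6, q7, q8, q9}, add states in Sat(safe) with some successor in Z. Already a fixed point.
Sat(E[safe U EF (lock | A[~safe U start])]) = {q1, q2, q4, q5, q6, q7, q8, q9}
q3 ∉ Sat(E[safe U EF (lock | A[~safe U start])]) = {q1, q2, q4, q5, q6, q7, q8, q9}, so the formula does not hold at q3.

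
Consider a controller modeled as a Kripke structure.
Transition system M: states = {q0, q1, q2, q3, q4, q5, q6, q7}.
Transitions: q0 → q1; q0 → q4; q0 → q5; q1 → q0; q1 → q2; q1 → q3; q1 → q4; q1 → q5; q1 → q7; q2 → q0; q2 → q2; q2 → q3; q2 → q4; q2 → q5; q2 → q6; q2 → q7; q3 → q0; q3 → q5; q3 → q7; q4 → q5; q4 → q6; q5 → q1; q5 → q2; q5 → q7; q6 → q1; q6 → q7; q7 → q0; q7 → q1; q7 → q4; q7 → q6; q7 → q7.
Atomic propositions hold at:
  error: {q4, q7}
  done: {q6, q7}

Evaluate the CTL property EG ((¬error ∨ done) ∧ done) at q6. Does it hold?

Sat(¬error) = {q0, q1, q2, q3, q5, q6}
Sat(¬error ∨ done) = {q0, q1, q2, q3, q5, q6, q7}
Sat((¬error ∨ done) ∧ done) = {q6, q7}
EG ((¬error ∨ done) ∧ done): greatest fixpoint, start Z0 = {q6, q7}, keep only states in Sat with some successor in Z. Already a fixed point.
Sat(EG ((¬error ∨ done) ∧ done)) = {q6, q7}
q6 ∈ Sat(EG ((¬error ∨ done) ∧ done)) = {q6, q7}, so the formula holds at q6.

Yes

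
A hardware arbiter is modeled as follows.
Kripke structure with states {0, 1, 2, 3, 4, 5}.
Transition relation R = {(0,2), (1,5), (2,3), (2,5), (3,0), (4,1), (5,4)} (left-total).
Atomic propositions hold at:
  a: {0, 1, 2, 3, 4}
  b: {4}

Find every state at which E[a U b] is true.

{4}

E[a U b]: least fixpoint, start Z0 = Sat(b) = {4}, add states in Sat(a) with some successor in Z. Already a fixed point.
Sat(E[a U b]) = {4}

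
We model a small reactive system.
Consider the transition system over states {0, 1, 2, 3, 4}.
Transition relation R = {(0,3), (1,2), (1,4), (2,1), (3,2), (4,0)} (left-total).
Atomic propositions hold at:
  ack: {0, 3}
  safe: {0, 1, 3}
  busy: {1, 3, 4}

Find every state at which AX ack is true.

{0, 4}

Sat(AX ack) = {s : every successor in {0, 3}} = {0, 4}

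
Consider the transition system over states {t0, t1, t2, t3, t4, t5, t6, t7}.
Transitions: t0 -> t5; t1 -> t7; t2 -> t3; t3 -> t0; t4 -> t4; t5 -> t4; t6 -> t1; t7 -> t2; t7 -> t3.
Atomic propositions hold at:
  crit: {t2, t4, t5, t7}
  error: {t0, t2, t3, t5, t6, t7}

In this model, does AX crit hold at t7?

Sat(AX crit) = {s : every successor in {t2, t4, t5, t7}} = {t0, t1, t4, t5}
t7 ∉ Sat(AX crit) = {t0, t1, t4, t5}, so the formula does not hold at t7.

No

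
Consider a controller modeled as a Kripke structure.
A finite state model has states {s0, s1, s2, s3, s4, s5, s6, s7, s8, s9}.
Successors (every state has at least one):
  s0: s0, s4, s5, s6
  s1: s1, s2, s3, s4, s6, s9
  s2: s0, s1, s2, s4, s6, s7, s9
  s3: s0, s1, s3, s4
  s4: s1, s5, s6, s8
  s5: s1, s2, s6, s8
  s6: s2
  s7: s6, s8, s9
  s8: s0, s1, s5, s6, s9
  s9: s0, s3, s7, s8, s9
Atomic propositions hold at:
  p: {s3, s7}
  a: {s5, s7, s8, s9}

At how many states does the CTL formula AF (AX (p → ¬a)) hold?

Sat(¬a) = {s0, s1, s2, s3, s4, s6}
Sat(p → ¬a) = {s0, s1, s2, s3, s4, s5, s6, s8, s9}
Sat(AX (p → ¬a)) = {s : every successor in {s0, s1, s2, s3, s4, s5, s6, s8, s9}} = {s0, s1, s3, s4, s5, s6, s7, s8}
AF (AX (p → ¬a)): least fixpoint, start Z0 = {s0, s1, s3, s4, s5, s6, s7, s8}, add states with every successor in Z. Already a fixed point.
Sat(AF (AX (p → ¬a))) = {s0, s1, s3, s4, s5, s6, s7, s8}
|Sat(AF (AX (p → ¬a)))| = |{s0, s1, s3, s4, s5, s6, s7, s8}| = 8.

8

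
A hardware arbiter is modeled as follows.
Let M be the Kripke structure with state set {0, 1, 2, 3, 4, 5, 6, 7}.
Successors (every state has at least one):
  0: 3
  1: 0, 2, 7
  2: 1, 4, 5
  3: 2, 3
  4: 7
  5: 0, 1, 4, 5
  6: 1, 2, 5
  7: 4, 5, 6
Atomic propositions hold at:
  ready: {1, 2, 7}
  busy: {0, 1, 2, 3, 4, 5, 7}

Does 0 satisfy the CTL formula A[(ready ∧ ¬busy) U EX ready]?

Sat(¬busy) = {6}
Sat(ready ∧ ¬busy) = ∅
Sat(EX ready) = {s : some successor in {1, 2, 7}} = {1, 2, 3, 4, 5, 6}
A[(ready ∧ ¬busy) U EX ready]: least fixpoint, start Z0 = Sat(EX ready) = {1, 2, 3, 4, 5, 6}, add states in Sat(ready ∧ ¬busy) with every successor in Z. Already a fixed point.
Sat(A[(ready ∧ ¬busy) U EX ready]) = {1, 2, 3, 4, 5, 6}
0 ∉ Sat(A[(ready ∧ ¬busy) U EX ready]) = {1, 2, 3, 4, 5, 6}, so the formula does not hold at 0.

No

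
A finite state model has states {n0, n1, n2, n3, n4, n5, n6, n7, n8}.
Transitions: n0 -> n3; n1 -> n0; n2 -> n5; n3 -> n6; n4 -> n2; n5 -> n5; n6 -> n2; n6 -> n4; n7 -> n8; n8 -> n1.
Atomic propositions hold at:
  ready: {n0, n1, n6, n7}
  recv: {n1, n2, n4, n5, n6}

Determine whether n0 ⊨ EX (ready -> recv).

Yes

Sat(ready -> recv) = {n1, n2, n3, n4, n5, n6, n8}
Sat(EX (ready -> recv)) = {s : some successor in {n1, n2, n3, n4, n5, n6, n8}} = {n0, n2, n3, n4, n5, n6, n7, n8}
n0 ∈ Sat(EX (ready -> recv)) = {n0, n2, n3, n4, n5, n6, n7, n8}, so the formula holds at n0.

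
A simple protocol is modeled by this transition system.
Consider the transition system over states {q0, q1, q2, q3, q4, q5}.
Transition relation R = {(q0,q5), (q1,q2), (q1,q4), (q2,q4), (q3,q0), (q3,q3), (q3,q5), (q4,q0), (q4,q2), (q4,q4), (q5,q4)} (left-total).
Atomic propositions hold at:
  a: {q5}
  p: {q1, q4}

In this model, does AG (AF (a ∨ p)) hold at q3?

No

Sat(a ∨ p) = {q1, q4, q5}
AF (a ∨ p): least fixpoint, start Z0 = {q1, q4, q5}, add states with every successor in Z. Z1 = {q0, q1, q2, q4, q5}; fixed.
Sat(AF (a ∨ p)) = {q0, q1, q2, q4, q5}
AG (AF (a ∨ p)): greatest fixpoint, start Z0 = {q0, q1, q2, q4, q5}, keep only states in Sat with every successor in Z. Already a fixed point.
Sat(AG (AF (a ∨ p))) = {q0, q1, q2, q4, q5}
q3 ∉ Sat(AG (AF (a ∨ p))) = {q0, q1, q2, q4, q5}, so the formula does not hold at q3.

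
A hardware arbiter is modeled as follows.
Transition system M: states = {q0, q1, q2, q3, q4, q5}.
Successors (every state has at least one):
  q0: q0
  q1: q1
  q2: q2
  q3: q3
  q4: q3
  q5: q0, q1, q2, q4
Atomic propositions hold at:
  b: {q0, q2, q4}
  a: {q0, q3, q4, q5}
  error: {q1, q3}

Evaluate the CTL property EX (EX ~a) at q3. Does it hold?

No

Sat(~a) = {q1, q2}
Sat(EX ~a) = {s : some successor in {q1, q2}} = {q1, q2, q5}
Sat(EX (EX ~a)) = {s : some successor in {q1, q2, q5}} = {q1, q2, q5}
q3 ∉ Sat(EX (EX ~a)) = {q1, q2, q5}, so the formula does not hold at q3.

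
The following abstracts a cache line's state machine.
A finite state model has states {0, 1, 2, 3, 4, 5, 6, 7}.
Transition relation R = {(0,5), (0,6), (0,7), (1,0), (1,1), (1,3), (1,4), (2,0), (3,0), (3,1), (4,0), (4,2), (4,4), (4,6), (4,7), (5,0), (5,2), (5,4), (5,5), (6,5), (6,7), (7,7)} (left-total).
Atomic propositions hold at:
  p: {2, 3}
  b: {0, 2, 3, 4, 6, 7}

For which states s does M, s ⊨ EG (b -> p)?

{1, 3, 5}

Sat(b -> p) = {1, 2, 3, 5}
EG (b -> p): greatest fixpoint, start Z0 = {1, 2, 3, 5}, keep only states in Sat with some successor in Z. Z1 = {1, 3, 5}; fixed.
Sat(EG (b -> p)) = {1, 3, 5}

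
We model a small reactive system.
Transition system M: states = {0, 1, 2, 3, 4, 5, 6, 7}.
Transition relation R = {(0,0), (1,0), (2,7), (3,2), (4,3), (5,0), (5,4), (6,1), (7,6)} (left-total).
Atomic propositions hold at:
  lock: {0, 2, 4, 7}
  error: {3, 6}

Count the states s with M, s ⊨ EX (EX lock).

6

Sat(EX lock) = {s : some successor in {0, 2, 4, 7}} = {0, 1, 2, 3, 5}
Sat(EX (EX lock)) = {s : some successor in {0, 1, 2, 3, 5}} = {0, 1, 3, 4, 5, 6}
|Sat(EX (EX lock))| = |{0, 1, 3, 4, 5, 6}| = 6.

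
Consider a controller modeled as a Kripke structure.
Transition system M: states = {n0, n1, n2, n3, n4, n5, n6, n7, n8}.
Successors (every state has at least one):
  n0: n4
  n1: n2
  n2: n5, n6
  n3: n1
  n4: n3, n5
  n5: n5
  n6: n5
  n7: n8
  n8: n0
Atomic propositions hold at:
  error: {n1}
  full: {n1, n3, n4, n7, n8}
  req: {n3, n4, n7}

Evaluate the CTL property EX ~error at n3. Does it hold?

No

Sat(~error) = {n0, n2, n3, n4, n5, n6, n7, n8}
Sat(EX ~error) = {s : some successor in {n0, n2, n3, n4, n5, n6, n7, n8}} = {n0, n1, n2, n4, n5, n6, n7, n8}
n3 ∉ Sat(EX ~error) = {n0, n1, n2, n4, n5, n6, n7, n8}, so the formula does not hold at n3.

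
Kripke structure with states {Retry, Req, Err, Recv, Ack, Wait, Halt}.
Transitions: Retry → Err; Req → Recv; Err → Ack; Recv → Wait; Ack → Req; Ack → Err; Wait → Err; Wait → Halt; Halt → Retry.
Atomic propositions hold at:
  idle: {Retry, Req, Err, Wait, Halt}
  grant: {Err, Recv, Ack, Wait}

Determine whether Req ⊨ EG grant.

No

EG grant: greatest fixpoint, start Z0 = {Err, Recv, Ack, Wait}, keep only states in Sat with some successor in Z. Already a fixed point.
Sat(EG grant) = {Err, Recv, Ack, Wait}
Req ∉ Sat(EG grant) = {Err, Recv, Ack, Wait}, so the formula does not hold at Req.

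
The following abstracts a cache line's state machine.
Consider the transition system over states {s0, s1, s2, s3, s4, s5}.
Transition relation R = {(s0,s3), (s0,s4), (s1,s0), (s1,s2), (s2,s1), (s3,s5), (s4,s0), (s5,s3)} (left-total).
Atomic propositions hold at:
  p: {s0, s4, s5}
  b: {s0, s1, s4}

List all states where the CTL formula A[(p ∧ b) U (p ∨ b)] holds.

{s0, s1, s4, s5}

Sat(p ∧ b) = {s0, s4}
Sat(p ∨ b) = {s0, s1, s4, s5}
A[(p ∧ b) U (p ∨ b)]: least fixpoint, start Z0 = Sat((p ∨ b)) = {s0, s1, s4, s5}, add states in Sat(p ∧ b) with every successor in Z. Already a fixed point.
Sat(A[(p ∧ b) U (p ∨ b)]) = {s0, s1, s4, s5}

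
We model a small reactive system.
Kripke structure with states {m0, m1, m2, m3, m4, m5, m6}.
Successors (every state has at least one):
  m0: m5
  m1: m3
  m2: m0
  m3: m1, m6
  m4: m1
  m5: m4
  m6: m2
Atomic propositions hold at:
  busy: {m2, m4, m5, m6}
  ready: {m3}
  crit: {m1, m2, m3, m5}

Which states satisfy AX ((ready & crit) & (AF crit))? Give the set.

{m1}

Sat(ready & crit) = {m3}
AF crit: least fixpoint, start Z0 = {m1, m2, m3, m5}, add states with every successor in Z. Z1 = {m0, m1, m2, m3, m4, m5, m6}; fixed.
Sat(AF crit) = {m0, m1, m2, m3, m4, m5, m6}
Sat((ready & crit) & (AF crit)) = {m3}
Sat(AX ((ready & crit) & (AF crit))) = {s : every successor in {m3}} = {m1}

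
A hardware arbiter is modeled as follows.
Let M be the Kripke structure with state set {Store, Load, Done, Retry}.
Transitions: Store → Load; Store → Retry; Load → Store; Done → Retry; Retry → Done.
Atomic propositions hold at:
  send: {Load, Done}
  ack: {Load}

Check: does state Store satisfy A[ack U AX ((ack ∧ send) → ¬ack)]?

Sat(ack ∧ send) = {Load}
Sat(¬ack) = {Store, Done, Retry}
Sat((ack ∧ send) → ¬ack) = {Store, Done, Retry}
Sat(AX ((ack ∧ send) → ¬ack)) = {s : every successor in {Store, Done, Retry}} = {Load, Done, Retry}
A[ack U AX ((ack ∧ send) → ¬ack)]: least fixpoint, start Z0 = Sat(AX ((ack ∧ send) → ¬ack)) = {Load, Done, Retry}, add states in Sat(ack) with every successor in Z. Already a fixed point.
Sat(A[ack U AX ((ack ∧ send) → ¬ack)]) = {Load, Done, Retry}
Store ∉ Sat(A[ack U AX ((ack ∧ send) → ¬ack)]) = {Load, Done, Retry}, so the formula does not hold at Store.

No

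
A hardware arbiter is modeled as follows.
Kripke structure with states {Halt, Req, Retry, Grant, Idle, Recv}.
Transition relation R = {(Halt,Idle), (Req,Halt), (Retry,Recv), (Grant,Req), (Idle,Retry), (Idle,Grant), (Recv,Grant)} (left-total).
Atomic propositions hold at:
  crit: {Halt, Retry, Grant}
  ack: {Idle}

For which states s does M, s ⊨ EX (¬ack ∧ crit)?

{Req, Idle, Recv}

Sat(¬ack) = {Halt, Req, Retry, Grant, Recv}
Sat(¬ack ∧ crit) = {Halt, Retry, Grant}
Sat(EX (¬ack ∧ crit)) = {s : some successor in {Halt, Retry, Grant}} = {Req, Idle, Recv}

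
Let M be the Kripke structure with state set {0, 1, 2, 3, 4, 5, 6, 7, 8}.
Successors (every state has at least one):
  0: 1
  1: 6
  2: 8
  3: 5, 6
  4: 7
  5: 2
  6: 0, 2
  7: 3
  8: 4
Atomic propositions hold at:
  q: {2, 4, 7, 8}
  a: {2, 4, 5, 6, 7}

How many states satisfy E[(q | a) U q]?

Sat(q | a) = {2, 4, 5, 6, 7, 8}
E[(q | a) U q]: least fixpoint, start Z0 = Sat(q) = {2, 4, 7, 8}, add states in Sat(q | a) with some successor in Z. Z1 = {2, 4, 5, 6, 7, 8}; fixed.
Sat(E[(q | a) U q]) = {2, 4, 5, 6, 7, 8}
|Sat(E[(q | a) U q])| = |{2, 4, 5, 6, 7, 8}| = 6.

6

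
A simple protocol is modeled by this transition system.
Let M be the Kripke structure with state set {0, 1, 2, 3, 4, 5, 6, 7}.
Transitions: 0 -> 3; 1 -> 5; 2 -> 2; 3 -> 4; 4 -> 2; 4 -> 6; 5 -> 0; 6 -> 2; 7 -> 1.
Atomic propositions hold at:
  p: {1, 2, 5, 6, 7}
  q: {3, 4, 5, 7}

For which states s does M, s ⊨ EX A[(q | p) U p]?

{0, 1, 2, 3, 4, 6, 7}

Sat(q | p) = {1, 2, 3, 4, 5, 6, 7}
A[(q | p) U p]: least fixpoint, start Z0 = Sat(p) = {1, 2, 5, 6, 7}, add states in Sat(q | p) with every successor in Z. Z1 = {1, 2, 4, 5, 6, 7}; Z2 = {1, 2, 3, 4, 5, 6, 7}; fixed.
Sat(A[(q | p) U p]) = {1, 2, 3, 4, 5, 6, 7}
Sat(EX A[(q | p) U p]) = {s : some successor in {1, 2, 3, 4, 5, 6, 7}} = {0, 1, 2, 3, 4, 6, 7}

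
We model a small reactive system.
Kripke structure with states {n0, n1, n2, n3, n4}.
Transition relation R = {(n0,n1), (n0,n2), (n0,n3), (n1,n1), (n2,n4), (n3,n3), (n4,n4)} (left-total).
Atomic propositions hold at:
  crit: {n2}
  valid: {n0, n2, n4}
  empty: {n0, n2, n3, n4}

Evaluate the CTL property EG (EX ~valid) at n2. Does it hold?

No

Sat(~valid) = {n1, n3}
Sat(EX ~valid) = {s : some successor in {n1, n3}} = {n0, n1, n3}
EG (EX ~valid): greatest fixpoint, start Z0 = {n0, n1, n3}, keep only states in Sat with some successor in Z. Already a fixed point.
Sat(EG (EX ~valid)) = {n0, n1, n3}
n2 ∉ Sat(EG (EX ~valid)) = {n0, n1, n3}, so the formula does not hold at n2.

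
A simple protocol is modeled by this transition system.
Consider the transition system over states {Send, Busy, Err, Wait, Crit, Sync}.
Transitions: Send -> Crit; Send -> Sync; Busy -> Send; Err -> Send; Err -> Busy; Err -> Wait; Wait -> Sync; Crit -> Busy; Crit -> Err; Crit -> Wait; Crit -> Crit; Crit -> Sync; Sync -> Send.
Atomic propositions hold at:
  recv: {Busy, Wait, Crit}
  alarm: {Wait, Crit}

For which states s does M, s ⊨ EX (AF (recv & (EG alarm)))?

{Send, Crit}

EG alarm: greatest fixpoint, start Z0 = {Wait, Crit}, keep only states in Sat with some successor in Z. Z1 = {Crit}; fixed.
Sat(EG alarm) = {Crit}
Sat(recv & (EG alarm)) = {Crit}
AF (recv & (EG alarm)): least fixpoint, start Z0 = {Crit}, add states with every successor in Z. Already a fixed point.
Sat(AF (recv & (EG alarm))) = {Crit}
Sat(EX (AF (recv & (EG alarm)))) = {s : some successor in {Crit}} = {Send, Crit}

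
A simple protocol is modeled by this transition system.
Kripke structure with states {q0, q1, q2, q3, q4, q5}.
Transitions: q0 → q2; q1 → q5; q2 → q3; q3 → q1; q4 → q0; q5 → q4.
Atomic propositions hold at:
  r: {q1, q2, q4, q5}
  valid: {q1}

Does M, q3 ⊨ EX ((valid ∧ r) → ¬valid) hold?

No

Sat(valid ∧ r) = {q1}
Sat(¬valid) = {q0, q2, q3, q4, q5}
Sat((valid ∧ r) → ¬valid) = {q0, q2, q3, q4, q5}
Sat(EX ((valid ∧ r) → ¬valid)) = {s : some successor in {q0, q2, q3, q4, q5}} = {q0, q1, q2, q4, q5}
q3 ∉ Sat(EX ((valid ∧ r) → ¬valid)) = {q0, q1, q2, q4, q5}, so the formula does not hold at q3.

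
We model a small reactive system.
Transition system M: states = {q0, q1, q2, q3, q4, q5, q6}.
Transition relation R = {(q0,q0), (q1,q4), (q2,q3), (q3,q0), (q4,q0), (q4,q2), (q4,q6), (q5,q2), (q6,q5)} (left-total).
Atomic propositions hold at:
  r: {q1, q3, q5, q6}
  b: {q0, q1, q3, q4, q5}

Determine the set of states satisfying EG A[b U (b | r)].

{q0, q1, q3, q4}

Sat(b | r) = {q0, q1, q3, q4, q5, q6}
A[b U (b | r)]: least fixpoint, start Z0 = Sat((b | r)) = {q0, q1, q3, q4, q5, q6}, add states in Sat(b) with every successor in Z. Already a fixed point.
Sat(A[b U (b | r)]) = {q0, q1, q3, q4, q5, q6}
EG A[b U (b | r)]: greatest fixpoint, start Z0 = {q0, q1, q3, q4, q5, q6}, keep only states in Sat with some successor in Z. Z1 = {q0, q1, q3, q4, q6}; Z2 = {q0, q1, q3, q4}; fixed.
Sat(EG A[b U (b | r)]) = {q0, q1, q3, q4}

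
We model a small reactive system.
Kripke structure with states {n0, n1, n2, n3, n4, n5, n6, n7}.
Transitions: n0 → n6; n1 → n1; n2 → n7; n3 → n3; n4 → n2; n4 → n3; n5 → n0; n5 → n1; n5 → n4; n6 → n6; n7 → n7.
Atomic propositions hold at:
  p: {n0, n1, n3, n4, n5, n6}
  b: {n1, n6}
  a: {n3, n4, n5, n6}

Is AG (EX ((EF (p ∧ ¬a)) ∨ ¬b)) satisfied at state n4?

Sat(¬a) = {n0, n1, n2, n7}
Sat(p ∧ ¬a) = {n0, n1}
EF (p ∧ ¬a): least fixpoint, start Z0 = {n0, n1}, add states with some successor in Z. Z1 = {n0, n1, n5}; fixed.
Sat(EF (p ∧ ¬a)) = {n0, n1, n5}
Sat(¬b) = {n0, n2, n3, n4, n5, n7}
Sat((EF (p ∧ ¬a)) ∨ ¬b) = {n0, n1, n2, n3, n4, n5, n7}
Sat(EX ((EF (p ∧ ¬a)) ∨ ¬b)) = {s : some successor in {n0, n1, n2, n3, n4, n5, n7}} = {n1, n2, n3, n4, n5, n7}
AG (EX ((EF (p ∧ ¬a)) ∨ ¬b)): greatest fixpoint, start Z0 = {n1, n2, n3, n4, n5, n7}, keep only states in Sat with every successor in Z. Z1 = {n1, n2, n3, n4, n7}; fixed.
Sat(AG (EX ((EF (p ∧ ¬a)) ∨ ¬b))) = {n1, n2, n3, n4, n7}
n4 ∈ Sat(AG (EX ((EF (p ∧ ¬a)) ∨ ¬b))) = {n1, n2, n3, n4, n7}, so the formula holds at n4.

Yes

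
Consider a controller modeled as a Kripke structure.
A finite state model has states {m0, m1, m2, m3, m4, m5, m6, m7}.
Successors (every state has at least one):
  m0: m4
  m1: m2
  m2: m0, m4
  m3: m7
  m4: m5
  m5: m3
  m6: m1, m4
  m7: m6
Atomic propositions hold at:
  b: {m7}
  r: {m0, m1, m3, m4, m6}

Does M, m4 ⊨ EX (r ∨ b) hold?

No

Sat(r ∨ b) = {m0, m1, m3, m4, m6, m7}
Sat(EX (r ∨ b)) = {s : some successor in {m0, m1, m3, m4, m6, m7}} = {m0, m2, m3, m5, m6, m7}
m4 ∉ Sat(EX (r ∨ b)) = {m0, m2, m3, m5, m6, m7}, so the formula does not hold at m4.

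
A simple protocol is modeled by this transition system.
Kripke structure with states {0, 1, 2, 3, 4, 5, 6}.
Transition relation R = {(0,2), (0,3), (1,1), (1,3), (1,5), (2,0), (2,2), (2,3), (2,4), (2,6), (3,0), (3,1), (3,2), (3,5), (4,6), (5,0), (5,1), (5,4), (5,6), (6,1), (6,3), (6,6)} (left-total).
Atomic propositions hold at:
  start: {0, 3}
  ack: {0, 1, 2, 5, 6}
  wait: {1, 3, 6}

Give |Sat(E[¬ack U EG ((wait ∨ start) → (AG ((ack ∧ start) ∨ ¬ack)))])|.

Sat(¬ack) = {3, 4}
Sat(wait ∨ start) = {0, 1, 3, 6}
Sat(ack ∧ start) = {0}
Sat((ack ∧ start) ∨ ¬ack) = {0, 3, 4}
AG ((ack ∧ start) ∨ ¬ack): greatest fixpoint, start Z0 = {0, 3, 4}, keep only states in Sat with every successor in Z. Z1 = ∅; fixed.
Sat(AG ((ack ∧ start) ∨ ¬ack)) = ∅
Sat((wait ∨ start) → (AG ((ack ∧ start) ∨ ¬ack))) = {2, 4, 5}
EG ((wait ∨ start) → (AG ((ack ∧ start) ∨ ¬ack))): greatest fixpoint, start Z0 = {2, 4, 5}, keep only states in Sat with some successor in Z. Z1 = {2, 5}; Z2 = {2}; fixed.
Sat(EG ((wait ∨ start) → (AG ((ack ∧ start) ∨ ¬ack)))) = {2}
E[¬ack U EG ((wait ∨ start) → (AG ((ack ∧ start) ∨ ¬ack)))]: least fixpoint, start Z0 = Sat(EG ((wait ∨ start) → (AG ((ack ∧ start) ∨ ¬ack)))) = {2}, add states in Sat(¬ack) with some successor in Z. Z1 = {2, 3}; fixed.
Sat(E[¬ack U EG ((wait ∨ start) → (AG ((ack ∧ start) ∨ ¬ack)))]) = {2, 3}
|Sat(E[¬ack U EG ((wait ∨ start) → (AG ((ack ∧ start) ∨ ¬ack)))])| = |{2, 3}| = 2.

2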